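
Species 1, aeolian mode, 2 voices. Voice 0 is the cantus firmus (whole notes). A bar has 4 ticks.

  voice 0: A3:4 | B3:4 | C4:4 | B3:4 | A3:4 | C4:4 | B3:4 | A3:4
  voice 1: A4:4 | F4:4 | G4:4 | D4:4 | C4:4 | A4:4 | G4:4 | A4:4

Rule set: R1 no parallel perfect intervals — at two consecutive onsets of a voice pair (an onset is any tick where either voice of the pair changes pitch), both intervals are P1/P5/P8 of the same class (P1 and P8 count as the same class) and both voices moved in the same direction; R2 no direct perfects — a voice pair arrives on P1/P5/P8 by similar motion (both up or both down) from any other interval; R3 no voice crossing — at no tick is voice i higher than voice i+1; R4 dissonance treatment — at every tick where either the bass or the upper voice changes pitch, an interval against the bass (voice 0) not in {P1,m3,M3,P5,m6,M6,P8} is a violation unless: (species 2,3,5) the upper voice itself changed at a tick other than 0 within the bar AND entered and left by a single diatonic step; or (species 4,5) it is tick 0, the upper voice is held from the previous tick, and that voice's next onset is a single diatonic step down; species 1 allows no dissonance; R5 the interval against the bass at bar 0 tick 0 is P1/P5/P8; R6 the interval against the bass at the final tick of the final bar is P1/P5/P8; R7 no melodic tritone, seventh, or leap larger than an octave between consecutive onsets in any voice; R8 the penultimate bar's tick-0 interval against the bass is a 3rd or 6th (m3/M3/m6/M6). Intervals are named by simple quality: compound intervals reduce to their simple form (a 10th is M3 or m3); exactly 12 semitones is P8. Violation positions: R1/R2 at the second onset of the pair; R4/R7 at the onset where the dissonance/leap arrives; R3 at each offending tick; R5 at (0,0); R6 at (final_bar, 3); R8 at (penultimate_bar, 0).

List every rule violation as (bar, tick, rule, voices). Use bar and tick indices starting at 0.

(1, 0, R4, (0, 1))
(2, 0, R2, (0, 1))

bar 0: v0=A3 v1=A4 downbeat P8
bar 1: v0=B3 v1=F4 downbeat TT
bar 2: v0=C4 v1=G4 downbeat P5
bar 3: v0=B3 v1=D4 downbeat m3
bar 4: v0=A3 v1=C4 downbeat m3
bar 5: v0=C4 v1=A4 downbeat M6
bar 6: v0=B3 v1=G4 downbeat m6
bar 7: v0=A3 v1=A4 downbeat P8
  -> R4 @ bar 1 tick 0 v(0, 1): B3/F4 TT untreated
  -> R2 @ bar 2 tick 0 v(0, 1): B3/F4 TT -> C4/G4 P5 similar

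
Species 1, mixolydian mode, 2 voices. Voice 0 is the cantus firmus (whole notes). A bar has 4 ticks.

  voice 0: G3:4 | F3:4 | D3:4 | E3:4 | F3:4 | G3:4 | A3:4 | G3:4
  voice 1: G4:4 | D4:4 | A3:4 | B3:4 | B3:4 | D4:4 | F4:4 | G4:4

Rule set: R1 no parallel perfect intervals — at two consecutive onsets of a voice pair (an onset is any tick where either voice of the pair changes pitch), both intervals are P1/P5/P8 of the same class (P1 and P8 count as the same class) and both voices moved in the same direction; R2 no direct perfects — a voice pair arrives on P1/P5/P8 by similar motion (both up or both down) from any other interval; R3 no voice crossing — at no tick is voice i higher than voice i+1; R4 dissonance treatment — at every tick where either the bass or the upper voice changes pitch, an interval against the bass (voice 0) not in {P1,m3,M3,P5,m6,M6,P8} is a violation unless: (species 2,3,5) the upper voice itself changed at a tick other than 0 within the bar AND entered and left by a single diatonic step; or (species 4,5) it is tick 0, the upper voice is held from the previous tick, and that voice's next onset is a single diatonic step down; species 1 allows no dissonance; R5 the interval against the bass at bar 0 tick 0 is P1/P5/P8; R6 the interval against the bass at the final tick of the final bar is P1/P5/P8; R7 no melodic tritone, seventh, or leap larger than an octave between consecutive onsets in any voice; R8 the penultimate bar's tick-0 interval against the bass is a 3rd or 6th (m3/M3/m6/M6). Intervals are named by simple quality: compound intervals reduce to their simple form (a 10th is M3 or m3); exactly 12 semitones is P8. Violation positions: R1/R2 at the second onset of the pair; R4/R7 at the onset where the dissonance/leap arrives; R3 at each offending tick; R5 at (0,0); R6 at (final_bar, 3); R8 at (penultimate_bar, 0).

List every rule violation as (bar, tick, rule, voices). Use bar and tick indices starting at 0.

(2, 0, R2, (0, 1))
(3, 0, R1, (0, 1))
(4, 0, R4, (0, 1))
(5, 0, R2, (0, 1))

bar 0: v0=G3 v1=G4 downbeat P8
bar 1: v0=F3 v1=D4 downbeat M6
bar 2: v0=D3 v1=A3 downbeat P5
bar 3: v0=E3 v1=B3 downbeat P5
bar 4: v0=F3 v1=B3 downbeat TT
bar 5: v0=G3 v1=D4 downbeat P5
bar 6: v0=A3 v1=F4 downbeat m6
bar 7: v0=G3 v1=G4 downbeat P8
  -> R2 @ bar 2 tick 0 v(0, 1): F3/D4 M6 -> D3/A3 P5 similar
  -> R1 @ bar 3 tick 0 v(0, 1): D3/A3 P5 -> E3/B3 P5 similar
  -> R4 @ bar 4 tick 0 v(0, 1): F3/B3 TT untreated
  -> R2 @ bar 5 tick 0 v(0, 1): F3/B3 TT -> G3/D4 P5 similar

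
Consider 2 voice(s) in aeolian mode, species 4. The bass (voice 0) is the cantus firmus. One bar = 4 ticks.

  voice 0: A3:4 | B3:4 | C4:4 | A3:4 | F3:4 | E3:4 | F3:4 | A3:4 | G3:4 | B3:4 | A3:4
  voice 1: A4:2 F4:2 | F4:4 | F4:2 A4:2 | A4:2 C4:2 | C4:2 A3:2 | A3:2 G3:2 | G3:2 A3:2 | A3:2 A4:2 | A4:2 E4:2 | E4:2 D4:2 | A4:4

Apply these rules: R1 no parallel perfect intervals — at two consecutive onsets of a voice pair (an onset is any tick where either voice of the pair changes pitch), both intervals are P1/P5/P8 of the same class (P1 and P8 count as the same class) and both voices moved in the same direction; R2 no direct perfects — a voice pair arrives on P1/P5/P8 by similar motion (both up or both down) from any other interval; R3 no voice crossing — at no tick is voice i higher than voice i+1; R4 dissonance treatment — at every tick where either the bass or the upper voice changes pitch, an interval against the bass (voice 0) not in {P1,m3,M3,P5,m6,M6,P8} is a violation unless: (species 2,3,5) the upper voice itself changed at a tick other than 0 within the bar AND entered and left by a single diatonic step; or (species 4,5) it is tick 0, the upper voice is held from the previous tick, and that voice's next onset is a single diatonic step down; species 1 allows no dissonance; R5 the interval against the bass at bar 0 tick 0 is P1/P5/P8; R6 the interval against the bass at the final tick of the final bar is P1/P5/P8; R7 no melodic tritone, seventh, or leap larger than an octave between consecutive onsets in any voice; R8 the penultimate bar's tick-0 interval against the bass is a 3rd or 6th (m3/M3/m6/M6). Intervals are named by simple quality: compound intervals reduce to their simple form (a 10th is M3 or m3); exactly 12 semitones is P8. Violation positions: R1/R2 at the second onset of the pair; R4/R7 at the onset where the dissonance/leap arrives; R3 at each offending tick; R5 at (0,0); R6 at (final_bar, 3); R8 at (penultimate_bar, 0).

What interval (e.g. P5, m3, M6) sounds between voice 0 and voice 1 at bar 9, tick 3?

voice 0=B3 voice 1=D4 -> m3

m3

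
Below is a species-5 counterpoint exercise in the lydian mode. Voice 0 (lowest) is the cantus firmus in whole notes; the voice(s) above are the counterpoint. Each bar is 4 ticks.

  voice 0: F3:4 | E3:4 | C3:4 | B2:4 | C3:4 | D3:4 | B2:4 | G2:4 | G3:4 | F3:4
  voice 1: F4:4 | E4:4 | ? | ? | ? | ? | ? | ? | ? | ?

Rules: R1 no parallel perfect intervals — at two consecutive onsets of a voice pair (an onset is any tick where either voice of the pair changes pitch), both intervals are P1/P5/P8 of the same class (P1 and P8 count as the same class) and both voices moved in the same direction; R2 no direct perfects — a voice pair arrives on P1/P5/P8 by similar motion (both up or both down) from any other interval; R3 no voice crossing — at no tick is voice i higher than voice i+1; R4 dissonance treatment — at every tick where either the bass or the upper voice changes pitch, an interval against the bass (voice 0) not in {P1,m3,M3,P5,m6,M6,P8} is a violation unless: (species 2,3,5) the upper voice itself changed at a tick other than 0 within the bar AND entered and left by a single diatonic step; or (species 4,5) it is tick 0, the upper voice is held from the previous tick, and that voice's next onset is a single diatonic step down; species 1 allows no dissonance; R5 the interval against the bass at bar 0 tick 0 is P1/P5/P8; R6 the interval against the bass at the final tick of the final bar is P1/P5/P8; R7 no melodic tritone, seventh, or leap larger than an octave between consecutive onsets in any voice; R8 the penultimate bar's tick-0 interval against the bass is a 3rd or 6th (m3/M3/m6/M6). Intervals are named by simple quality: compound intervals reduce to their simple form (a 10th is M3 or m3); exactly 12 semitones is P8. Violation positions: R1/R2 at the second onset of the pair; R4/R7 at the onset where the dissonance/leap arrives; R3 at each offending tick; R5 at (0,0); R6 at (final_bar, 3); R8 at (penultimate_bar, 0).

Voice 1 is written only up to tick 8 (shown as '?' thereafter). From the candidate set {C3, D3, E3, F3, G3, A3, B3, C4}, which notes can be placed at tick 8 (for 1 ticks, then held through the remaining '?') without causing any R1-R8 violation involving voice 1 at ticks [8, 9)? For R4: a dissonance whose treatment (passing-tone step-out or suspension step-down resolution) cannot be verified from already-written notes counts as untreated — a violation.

C3: violates R1,R7
D3: violates R4,R7
E3: legal
F3: violates R4,R7
G3: violates R2
A3: legal
B3: violates R4
C4: violates R1

{A3, E3}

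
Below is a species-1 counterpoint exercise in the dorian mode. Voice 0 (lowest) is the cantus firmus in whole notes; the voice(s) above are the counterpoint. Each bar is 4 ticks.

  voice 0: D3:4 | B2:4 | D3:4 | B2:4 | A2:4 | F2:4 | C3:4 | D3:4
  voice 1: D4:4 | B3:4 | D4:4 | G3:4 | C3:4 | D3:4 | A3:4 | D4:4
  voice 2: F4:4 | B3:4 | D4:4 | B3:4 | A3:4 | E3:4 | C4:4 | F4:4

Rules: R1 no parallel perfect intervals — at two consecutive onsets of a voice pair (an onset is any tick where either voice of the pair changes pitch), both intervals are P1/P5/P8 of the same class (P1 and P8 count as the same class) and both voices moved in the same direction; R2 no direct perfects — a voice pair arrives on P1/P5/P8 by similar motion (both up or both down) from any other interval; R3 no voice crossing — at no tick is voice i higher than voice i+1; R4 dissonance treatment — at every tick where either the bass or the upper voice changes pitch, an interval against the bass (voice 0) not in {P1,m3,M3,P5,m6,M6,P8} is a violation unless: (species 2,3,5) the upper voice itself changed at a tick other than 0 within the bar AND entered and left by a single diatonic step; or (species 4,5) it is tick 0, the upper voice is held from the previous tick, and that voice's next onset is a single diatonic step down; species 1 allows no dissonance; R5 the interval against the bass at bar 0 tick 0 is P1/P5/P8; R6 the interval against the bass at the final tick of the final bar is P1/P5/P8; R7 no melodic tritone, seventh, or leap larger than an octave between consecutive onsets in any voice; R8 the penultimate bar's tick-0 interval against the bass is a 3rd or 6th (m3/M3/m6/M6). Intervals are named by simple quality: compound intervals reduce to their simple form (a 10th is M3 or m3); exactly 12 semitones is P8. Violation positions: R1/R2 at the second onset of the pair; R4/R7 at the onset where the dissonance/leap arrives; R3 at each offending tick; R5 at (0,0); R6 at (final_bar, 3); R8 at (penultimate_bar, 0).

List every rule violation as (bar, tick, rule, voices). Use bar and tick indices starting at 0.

bar 0: v0=D3 v1=D4 v2=F4 downbeat m3
bar 1: v0=B2 v1=B3 v2=B3 downbeat P8
bar 2: v0=D3 v1=D4 v2=D4 downbeat P8
bar 3: v0=B2 v1=G3 v2=B3 downbeat P8
bar 4: v0=A2 v1=C3 v2=A3 downbeat P8
bar 5: v0=F2 v1=D3 v2=E3 downbeat M7
bar 6: v0=C3 v1=A3 v2=C4 downbeat P8
bar 7: v0=D3 v1=D4 v2=F4 downbeat m3
  -> R5 @ bar 0 tick 0 v(0, 2): opens on m3
  -> R1 @ bar 1 tick 0 v(0, 1): D3/D4 P8 -> B2/B3 P8 similar
  -> R2 @ bar 1 tick 0 v(0, 2): D3/F4 m3 -> B2/B3 P8 similar
  -> R2 @ bar 1 tick 0 v(1, 2): D4/F4 m3 -> B3/B3 P1 similar
  -> R7 @ bar 1 tick 0 v(2,): F4->B3 leap 6st
  -> R1 @ bar 2 tick 0 v(0, 1): B2/B3 P8 -> D3/D4 P8 similar
  -> R1 @ bar 2 tick 0 v(0, 2): B2/B3 P8 -> D3/D4 P8 similar
  -> R1 @ bar 2 tick 0 v(1, 2): B3/B3 P1 -> D4/D4 P1 similar
  -> R1 @ bar 3 tick 0 v(0, 2): D3/D4 P8 -> B2/B3 P8 similar
  -> R1 @ bar 4 tick 0 v(0, 2): B2/B3 P8 -> A2/A3 P8 similar
  -> R4 @ bar 5 tick 0 v(0, 2): F2/E3 M7 untreated
  -> R2 @ bar 6 tick 0 v(0, 2): F2/E3 M7 -> C3/C4 P8 similar
  -> R8 @ bar 6 tick 0 v(0, 2): penult P8 not 3rd/6th
  -> R2 @ bar 7 tick 0 v(0, 1): C3/A3 M6 -> D3/D4 P8 similar
  -> R6 @ bar 7 tick 3 v(0, 2): closes on m3

(0, 0, R5, (0, 2))
(1, 0, R1, (0, 1))
(1, 0, R2, (0, 2))
(1, 0, R2, (1, 2))
(1, 0, R7, (2,))
(2, 0, R1, (0, 1))
(2, 0, R1, (0, 2))
(2, 0, R1, (1, 2))
(3, 0, R1, (0, 2))
(4, 0, R1, (0, 2))
(5, 0, R4, (0, 2))
(6, 0, R2, (0, 2))
(6, 0, R8, (0, 2))
(7, 0, R2, (0, 1))
(7, 3, R6, (0, 2))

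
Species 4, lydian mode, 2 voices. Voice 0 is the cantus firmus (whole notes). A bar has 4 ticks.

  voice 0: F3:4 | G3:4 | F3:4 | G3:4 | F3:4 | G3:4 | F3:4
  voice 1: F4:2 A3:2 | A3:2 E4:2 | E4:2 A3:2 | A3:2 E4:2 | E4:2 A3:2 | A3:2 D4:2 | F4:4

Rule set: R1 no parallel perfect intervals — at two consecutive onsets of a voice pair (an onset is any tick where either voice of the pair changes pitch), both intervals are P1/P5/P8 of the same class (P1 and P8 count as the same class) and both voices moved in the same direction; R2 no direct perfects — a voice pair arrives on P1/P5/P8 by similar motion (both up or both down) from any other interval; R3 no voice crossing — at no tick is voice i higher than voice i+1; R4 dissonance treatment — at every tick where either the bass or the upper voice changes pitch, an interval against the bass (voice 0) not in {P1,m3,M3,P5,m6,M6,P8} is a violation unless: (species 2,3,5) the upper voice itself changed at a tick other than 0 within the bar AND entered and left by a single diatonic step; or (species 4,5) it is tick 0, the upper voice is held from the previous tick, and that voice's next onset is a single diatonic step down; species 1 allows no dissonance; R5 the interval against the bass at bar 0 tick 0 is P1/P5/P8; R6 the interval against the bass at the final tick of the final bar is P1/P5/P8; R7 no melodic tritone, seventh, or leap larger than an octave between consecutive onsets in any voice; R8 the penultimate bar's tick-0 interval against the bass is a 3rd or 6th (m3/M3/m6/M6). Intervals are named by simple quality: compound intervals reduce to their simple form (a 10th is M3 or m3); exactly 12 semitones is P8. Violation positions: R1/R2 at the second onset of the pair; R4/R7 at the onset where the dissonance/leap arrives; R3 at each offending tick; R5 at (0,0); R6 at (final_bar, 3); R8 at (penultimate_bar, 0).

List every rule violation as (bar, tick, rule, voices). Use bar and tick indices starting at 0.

bar 0: v0=F3 v1=F4 downbeat P8
bar 1: v0=G3 v1=A3 downbeat M2
bar 2: v0=F3 v1=E4 downbeat M7
bar 3: v0=G3 v1=A3 downbeat M2
bar 4: v0=F3 v1=E4 downbeat M7
bar 5: v0=G3 v1=A3 downbeat M2
bar 6: v0=F3 v1=F4 downbeat P8
  -> R4 @ bar 1 tick 0 v(0, 1): G3/A3 M2 untreated
  -> R4 @ bar 2 tick 0 v(0, 1): F3/E4 M7 untreated
  -> R4 @ bar 3 tick 0 v(0, 1): G3/A3 M2 untreated
  -> R4 @ bar 4 tick 0 v(0, 1): F3/E4 M7 untreated
  -> R4 @ bar 5 tick 0 v(0, 1): G3/A3 M2 untreated
  -> R8 @ bar 5 tick 0 v(0, 1): penult M2 not 3rd/6th

(1, 0, R4, (0, 1))
(2, 0, R4, (0, 1))
(3, 0, R4, (0, 1))
(4, 0, R4, (0, 1))
(5, 0, R4, (0, 1))
(5, 0, R8, (0, 1))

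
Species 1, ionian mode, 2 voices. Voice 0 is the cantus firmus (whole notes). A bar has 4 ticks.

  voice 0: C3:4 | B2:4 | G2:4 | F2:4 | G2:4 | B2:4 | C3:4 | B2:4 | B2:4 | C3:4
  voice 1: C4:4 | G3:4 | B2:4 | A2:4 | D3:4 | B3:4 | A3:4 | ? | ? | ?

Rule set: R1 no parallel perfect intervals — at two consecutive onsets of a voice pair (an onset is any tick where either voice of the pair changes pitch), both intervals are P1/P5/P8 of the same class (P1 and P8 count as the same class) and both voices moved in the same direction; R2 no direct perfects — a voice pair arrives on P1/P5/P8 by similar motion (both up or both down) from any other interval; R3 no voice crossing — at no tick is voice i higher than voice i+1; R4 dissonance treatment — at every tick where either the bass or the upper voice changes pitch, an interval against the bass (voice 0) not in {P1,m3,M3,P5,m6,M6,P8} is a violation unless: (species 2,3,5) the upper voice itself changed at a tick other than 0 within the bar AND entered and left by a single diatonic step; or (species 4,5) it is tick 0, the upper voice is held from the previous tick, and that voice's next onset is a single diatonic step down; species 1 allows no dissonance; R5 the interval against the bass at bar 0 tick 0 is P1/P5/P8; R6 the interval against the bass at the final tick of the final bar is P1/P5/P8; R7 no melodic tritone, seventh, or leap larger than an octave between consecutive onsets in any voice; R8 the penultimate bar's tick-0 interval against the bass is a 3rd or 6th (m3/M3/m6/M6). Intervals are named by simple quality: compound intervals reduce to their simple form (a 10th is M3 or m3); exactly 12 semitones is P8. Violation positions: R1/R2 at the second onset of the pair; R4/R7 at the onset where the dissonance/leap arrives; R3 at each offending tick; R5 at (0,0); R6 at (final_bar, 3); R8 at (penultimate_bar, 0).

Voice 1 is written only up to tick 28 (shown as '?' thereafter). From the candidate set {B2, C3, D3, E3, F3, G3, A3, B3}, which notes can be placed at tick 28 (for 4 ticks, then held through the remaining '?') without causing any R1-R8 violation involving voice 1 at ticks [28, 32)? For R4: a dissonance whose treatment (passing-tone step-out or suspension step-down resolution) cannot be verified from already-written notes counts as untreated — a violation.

{B3, D3, G3}

B2: violates R2,R7
C3: violates R4
D3: legal
E3: violates R4
F3: violates R4
G3: legal
A3: violates R4
B3: legal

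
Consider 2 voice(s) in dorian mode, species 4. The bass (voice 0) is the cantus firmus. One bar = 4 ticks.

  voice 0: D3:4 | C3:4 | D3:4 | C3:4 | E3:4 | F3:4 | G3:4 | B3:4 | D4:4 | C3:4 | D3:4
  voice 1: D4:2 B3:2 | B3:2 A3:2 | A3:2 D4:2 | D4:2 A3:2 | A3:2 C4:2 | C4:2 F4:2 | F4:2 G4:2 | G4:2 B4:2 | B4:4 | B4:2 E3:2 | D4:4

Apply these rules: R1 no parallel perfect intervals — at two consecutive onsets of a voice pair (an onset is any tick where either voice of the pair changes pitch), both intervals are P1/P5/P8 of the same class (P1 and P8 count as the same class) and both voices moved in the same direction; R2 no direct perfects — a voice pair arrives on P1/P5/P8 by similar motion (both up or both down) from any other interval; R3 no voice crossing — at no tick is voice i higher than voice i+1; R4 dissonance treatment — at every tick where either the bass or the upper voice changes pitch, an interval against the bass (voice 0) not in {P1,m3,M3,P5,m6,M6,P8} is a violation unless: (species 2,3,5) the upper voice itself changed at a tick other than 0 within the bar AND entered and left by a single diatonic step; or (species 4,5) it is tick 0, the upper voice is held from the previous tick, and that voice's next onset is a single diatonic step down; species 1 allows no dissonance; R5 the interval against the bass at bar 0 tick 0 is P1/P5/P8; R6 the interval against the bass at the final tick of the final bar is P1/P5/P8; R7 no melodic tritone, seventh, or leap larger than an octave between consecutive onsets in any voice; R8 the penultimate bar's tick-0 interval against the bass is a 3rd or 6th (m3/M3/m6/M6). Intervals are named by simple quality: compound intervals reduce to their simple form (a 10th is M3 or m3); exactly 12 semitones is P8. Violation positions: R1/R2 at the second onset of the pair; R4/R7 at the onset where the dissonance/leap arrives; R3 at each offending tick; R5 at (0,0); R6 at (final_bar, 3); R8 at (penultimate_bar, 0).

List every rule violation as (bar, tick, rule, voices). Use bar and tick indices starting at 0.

bar 0: v0=D3 v1=D4 downbeat P8
bar 1: v0=C3 v1=B3 downbeat M7
bar 2: v0=D3 v1=A3 downbeat P5
bar 3: v0=C3 v1=D4 downbeat M2
bar 4: v0=E3 v1=A3 downbeat P4
bar 5: v0=F3 v1=C4 downbeat P5
bar 6: v0=G3 v1=F4 downbeat m7
bar 7: v0=B3 v1=G4 downbeat m6
bar 8: v0=D4 v1=B4 downbeat M6
bar 9: v0=C3 v1=B4 downbeat M7
bar 10: v0=D3 v1=D4 downbeat P8
  -> R4 @ bar 3 tick 0 v(0, 1): C3/D4 M2 untreated
  -> R4 @ bar 4 tick 0 v(0, 1): E3/A3 P4 untreated
  -> R4 @ bar 6 tick 0 v(0, 1): G3/F4 m7 untreated
  -> R4 @ bar 9 tick 0 v(0, 1): C3/B4 M7 untreated
  -> R7 @ bar 9 tick 0 v(0,): D4->C3 leap 14st
  -> R8 @ bar 9 tick 0 v(0, 1): penult M7 not 3rd/6th
  -> R7 @ bar 9 tick 2 v(1,): B4->E3 leap 19st
  -> R2 @ bar 10 tick 0 v(0, 1): C3/E3 M3 -> D3/D4 P8 similar
  -> R7 @ bar 10 tick 0 v(1,): E3->D4 leap 10st

(3, 0, R4, (0, 1))
(4, 0, R4, (0, 1))
(6, 0, R4, (0, 1))
(9, 0, R4, (0, 1))
(9, 0, R7, (0,))
(9, 0, R8, (0, 1))
(9, 2, R7, (1,))
(10, 0, R2, (0, 1))
(10, 0, R7, (1,))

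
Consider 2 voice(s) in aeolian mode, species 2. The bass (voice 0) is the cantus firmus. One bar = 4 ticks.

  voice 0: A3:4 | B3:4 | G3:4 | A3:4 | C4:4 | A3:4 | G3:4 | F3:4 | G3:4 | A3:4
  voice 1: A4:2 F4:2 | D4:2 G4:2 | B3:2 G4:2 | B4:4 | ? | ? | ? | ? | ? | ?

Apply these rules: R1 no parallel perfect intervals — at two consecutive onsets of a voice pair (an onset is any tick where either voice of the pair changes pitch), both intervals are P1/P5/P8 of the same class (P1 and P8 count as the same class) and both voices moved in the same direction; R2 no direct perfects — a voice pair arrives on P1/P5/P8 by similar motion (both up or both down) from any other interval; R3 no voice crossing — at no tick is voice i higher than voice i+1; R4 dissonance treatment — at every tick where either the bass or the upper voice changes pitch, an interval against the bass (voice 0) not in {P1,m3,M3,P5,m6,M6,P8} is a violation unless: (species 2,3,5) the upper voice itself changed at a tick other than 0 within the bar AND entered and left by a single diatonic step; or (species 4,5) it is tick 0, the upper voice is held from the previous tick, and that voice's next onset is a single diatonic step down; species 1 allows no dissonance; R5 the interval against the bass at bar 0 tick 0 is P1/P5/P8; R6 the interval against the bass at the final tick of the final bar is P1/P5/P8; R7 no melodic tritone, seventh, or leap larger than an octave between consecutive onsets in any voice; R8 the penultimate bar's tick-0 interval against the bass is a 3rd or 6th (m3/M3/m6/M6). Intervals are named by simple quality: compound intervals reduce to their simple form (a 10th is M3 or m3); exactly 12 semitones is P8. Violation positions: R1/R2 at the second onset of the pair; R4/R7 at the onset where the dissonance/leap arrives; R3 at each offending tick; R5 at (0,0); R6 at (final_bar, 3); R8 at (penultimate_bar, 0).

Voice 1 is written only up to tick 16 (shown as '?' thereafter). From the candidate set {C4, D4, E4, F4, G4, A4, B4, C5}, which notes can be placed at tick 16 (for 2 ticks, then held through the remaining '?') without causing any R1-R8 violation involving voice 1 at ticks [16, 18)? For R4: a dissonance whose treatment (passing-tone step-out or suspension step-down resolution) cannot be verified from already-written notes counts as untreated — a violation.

{A4, E4, G4}

C4: violates R7
D4: violates R4
E4: legal
F4: violates R4,R7
G4: legal
A4: legal
B4: violates R4
C5: violates R2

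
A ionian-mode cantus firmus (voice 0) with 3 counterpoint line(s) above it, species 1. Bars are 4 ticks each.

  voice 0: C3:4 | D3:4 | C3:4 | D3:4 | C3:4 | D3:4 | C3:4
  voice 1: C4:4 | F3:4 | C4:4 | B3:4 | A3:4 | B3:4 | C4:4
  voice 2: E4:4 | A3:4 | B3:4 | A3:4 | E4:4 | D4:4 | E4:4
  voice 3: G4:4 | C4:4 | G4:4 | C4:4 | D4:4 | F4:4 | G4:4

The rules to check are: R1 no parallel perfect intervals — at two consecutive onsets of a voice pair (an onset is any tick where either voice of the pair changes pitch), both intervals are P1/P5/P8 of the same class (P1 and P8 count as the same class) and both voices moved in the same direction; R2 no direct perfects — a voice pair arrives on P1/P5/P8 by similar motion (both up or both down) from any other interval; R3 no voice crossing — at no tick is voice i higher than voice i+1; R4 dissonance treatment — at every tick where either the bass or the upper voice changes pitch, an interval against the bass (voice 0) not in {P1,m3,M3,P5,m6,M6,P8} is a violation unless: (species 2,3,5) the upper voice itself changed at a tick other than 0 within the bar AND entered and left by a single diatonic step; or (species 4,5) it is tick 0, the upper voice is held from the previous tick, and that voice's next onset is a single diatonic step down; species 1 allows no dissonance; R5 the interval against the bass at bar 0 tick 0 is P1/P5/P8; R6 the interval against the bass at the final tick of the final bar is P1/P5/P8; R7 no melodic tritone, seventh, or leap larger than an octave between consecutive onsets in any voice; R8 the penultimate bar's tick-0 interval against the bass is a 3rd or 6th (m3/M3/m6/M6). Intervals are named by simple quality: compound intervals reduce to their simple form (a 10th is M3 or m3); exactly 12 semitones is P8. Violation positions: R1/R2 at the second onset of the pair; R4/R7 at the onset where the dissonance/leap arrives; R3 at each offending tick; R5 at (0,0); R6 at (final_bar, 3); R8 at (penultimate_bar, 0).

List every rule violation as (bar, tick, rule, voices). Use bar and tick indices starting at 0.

(0, 0, R5, (0, 2))
(1, 0, R1, (1, 3))
(1, 0, R4, (0, 3))
(2, 0, R1, (1, 3))
(2, 0, R3, (1, 2))
(2, 0, R4, (0, 2))
(2, 1, R3, (1, 2))
(2, 2, R3, (1, 2))
(2, 3, R3, (1, 2))
(3, 0, R3, (1, 2))
(3, 0, R4, (0, 3))
(3, 1, R3, (1, 2))
(3, 2, R3, (1, 2))
(3, 3, R3, (1, 2))
(4, 0, R3, (2, 3))
(4, 0, R4, (0, 3))
(4, 1, R3, (2, 3))
(4, 2, R3, (2, 3))
(4, 3, R3, (2, 3))
(5, 0, R8, (0, 2))
(6, 0, R2, (1, 3))
(6, 3, R6, (0, 2))

bar 0: v0=C3 v1=C4 v2=E4 v3=G4 downbeat P5
bar 1: v0=D3 v1=F3 v2=A3 v3=C4 downbeat m7
bar 2: v0=C3 v1=C4 v2=B3 v3=G4 downbeat P5
bar 3: v0=D3 v1=B3 v2=A3 v3=C4 downbeat m7
bar 4: v0=C3 v1=A3 v2=E4 v3=D4 downbeat M2
bar 5: v0=D3 v1=B3 v2=D4 v3=F4 downbeat m3
bar 6: v0=C3 v1=C4 v2=E4 v3=G4 downbeat P5
  -> R5 @ bar 0 tick 0 v(0, 2): opens on M3
  -> R1 @ bar 1 tick 0 v(1, 3): C4/G4 P5 -> F3/C4 P5 similar
  -> R4 @ bar 1 tick 0 v(0, 3): D3/C4 m7 untreated
  -> R1 @ bar 2 tick 0 v(1, 3): F3/C4 P5 -> C4/G4 P5 similar
  -> R3 @ bar 2 tick 0 v(1, 2): C4 above B3
  -> R4 @ bar 2 tick 0 v(0, 2): C3/B3 M7 untreated
  -> R3 @ bar 2 tick 1 v(1, 2): C4 above B3
  -> R3 @ bar 2 tick 2 v(1, 2): C4 above B3
  -> R3 @ bar 2 tick 3 v(1, 2): C4 above B3
  -> R3 @ bar 3 tick 0 v(1, 2): B3 above A3
  -> R4 @ bar 3 tick 0 v(0, 3): D3/C4 m7 untreated
  -> R3 @ bar 3 tick 1 v(1, 2): B3 above A3
  -> R3 @ bar 3 tick 2 v(1, 2): B3 above A3
  -> R3 @ bar 3 tick 3 v(1, 2): B3 above A3
  -> R3 @ bar 4 tick 0 v(2, 3): E4 above D4
  -> R4 @ bar 4 tick 0 v(0, 3): C3/D4 M2 untreated
  -> R3 @ bar 4 tick 1 v(2, 3): E4 above D4
  -> R3 @ bar 4 tick 2 v(2, 3): E4 above D4
  -> R3 @ bar 4 tick 3 v(2, 3): E4 above D4
  -> R8 @ bar 5 tick 0 v(0, 2): penult P8 not 3rd/6th
  -> R2 @ bar 6 tick 0 v(1, 3): B3/F4 TT -> C4/G4 P5 similar
  -> R6 @ bar 6 tick 3 v(0, 2): closes on M3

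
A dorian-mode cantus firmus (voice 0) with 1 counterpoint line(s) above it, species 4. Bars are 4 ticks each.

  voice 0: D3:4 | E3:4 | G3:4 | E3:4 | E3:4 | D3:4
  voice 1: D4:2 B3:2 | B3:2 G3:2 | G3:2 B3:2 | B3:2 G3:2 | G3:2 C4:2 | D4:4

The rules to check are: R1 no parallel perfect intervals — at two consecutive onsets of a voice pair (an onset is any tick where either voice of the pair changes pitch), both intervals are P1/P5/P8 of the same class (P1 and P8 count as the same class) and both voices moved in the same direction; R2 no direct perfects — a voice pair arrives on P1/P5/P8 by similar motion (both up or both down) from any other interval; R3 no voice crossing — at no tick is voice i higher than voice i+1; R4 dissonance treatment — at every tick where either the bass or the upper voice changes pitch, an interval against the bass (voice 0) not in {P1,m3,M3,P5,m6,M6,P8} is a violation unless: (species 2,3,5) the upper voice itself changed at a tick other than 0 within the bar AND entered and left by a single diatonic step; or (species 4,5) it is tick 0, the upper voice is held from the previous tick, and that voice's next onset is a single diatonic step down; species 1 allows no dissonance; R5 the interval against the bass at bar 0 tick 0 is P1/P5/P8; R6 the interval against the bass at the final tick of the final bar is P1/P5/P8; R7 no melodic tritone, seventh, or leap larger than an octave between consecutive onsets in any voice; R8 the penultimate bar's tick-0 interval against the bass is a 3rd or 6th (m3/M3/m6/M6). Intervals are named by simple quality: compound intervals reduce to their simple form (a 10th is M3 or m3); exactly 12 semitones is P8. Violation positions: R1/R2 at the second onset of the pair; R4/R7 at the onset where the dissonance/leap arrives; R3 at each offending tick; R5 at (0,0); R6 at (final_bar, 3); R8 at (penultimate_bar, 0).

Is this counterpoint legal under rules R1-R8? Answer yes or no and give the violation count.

bar 0: v0=D3 v1=D4 (P8)
bar 1: v0=E3 v1=B3 (P5)
bar 2: v0=G3 v1=G3 (P1)
bar 3: v0=E3 v1=B3 (P5)
bar 4: v0=E3 v1=G3 (m3)
bar 5: v0=D3 v1=D4 (P8)

Yes (0 violations)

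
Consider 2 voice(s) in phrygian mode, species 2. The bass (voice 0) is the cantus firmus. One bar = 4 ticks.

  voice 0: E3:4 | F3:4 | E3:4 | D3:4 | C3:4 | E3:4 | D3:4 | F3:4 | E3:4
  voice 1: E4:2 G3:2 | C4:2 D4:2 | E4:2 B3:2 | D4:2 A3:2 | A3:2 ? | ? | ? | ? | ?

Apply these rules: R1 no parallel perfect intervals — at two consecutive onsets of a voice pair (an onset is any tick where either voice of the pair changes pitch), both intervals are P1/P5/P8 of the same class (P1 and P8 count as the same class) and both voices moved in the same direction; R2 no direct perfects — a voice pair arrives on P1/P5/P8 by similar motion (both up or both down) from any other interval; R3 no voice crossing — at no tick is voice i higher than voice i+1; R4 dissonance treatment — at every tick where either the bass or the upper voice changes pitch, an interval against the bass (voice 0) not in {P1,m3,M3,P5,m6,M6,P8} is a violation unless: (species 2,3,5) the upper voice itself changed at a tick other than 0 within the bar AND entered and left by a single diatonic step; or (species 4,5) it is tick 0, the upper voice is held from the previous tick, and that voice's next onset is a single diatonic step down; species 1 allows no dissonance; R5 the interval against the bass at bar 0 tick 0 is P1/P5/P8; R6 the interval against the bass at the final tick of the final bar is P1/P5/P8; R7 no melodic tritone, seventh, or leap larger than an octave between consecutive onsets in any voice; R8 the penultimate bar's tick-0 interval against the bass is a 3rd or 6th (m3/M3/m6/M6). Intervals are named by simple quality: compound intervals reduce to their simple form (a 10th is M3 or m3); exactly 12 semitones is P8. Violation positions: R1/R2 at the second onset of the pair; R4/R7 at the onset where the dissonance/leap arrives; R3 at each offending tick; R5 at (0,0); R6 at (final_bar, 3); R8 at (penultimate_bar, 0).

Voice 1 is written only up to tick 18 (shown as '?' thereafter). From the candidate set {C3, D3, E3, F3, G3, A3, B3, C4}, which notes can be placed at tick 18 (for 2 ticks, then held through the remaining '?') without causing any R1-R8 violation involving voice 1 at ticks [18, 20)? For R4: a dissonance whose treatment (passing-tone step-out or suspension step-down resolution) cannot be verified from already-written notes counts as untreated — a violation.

{A3, C3, C4, E3, G3}

C3: legal
D3: violates R4
E3: legal
F3: violates R4
G3: legal
A3: legal
B3: violates R4
C4: legal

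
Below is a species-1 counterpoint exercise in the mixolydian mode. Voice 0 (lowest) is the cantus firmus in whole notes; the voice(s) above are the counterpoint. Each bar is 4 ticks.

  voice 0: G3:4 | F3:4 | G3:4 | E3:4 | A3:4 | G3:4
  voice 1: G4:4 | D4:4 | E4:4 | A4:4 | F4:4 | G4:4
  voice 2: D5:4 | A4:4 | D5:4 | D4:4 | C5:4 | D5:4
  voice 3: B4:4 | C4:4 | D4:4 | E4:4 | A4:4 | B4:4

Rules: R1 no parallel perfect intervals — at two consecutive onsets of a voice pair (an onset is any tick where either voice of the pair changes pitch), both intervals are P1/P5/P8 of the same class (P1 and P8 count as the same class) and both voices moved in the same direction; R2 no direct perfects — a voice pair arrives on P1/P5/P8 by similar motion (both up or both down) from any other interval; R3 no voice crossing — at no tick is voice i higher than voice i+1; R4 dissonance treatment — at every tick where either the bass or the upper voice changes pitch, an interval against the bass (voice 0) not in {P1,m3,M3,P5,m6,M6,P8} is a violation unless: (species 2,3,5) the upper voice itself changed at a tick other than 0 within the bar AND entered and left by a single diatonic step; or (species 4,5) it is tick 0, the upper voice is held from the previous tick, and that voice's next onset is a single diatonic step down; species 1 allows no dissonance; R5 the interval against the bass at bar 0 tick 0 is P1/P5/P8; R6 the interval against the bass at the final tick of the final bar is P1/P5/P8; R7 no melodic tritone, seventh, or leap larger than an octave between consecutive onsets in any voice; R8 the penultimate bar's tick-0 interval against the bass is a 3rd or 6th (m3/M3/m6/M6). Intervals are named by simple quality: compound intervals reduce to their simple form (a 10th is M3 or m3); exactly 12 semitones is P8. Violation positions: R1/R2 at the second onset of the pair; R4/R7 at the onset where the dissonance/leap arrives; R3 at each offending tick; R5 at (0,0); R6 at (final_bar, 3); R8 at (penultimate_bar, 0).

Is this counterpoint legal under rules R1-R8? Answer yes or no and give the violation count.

No (38 violations)

bar 0: v0=G3 v1=G4 v2=D5 v3=B4 (M3)
bar 1: v0=F3 v1=D4 v2=A4 v3=C4 (P5)
bar 2: v0=G3 v1=E4 v2=D5 v3=D4 (P5)
bar 3: v0=E3 v1=A4 v2=D4 v3=E4 (P8)
bar 4: v0=A3 v1=F4 v2=C5 v3=A4 (P8)
bar 5: v0=G3 v1=G4 v2=D5 v3=B4 (M3)
  R3 @ bar0.0: D5 above B4
  R5 @ bar0.0: opens on M3
  R3 @ bar0.1: D5 above B4
  R3 @ bar0.2: D5 above B4
  R3 @ bar0.3: D5 above B4
  R1 @ bar1.0: G4/D5 P5 -> D4/A4 P5 similar
  R2 @ bar1.0: G3/B4 M3 -> F3/C4 P5 similar
  R3 @ bar1.0: A4 above C4
  R7 @ bar1.0: B4->C4 leap 11st
  R3 @ bar1.1: A4 above C4
  R3 @ bar1.2: A4 above C4
  R3 @ bar1.3: A4 above C4
  R1 @ bar2.0: F3/C4 P5 -> G3/D4 P5 similar
  R2 @ bar2.0: F3/A4 M3 -> G3/D5 P5 similar
  R2 @ bar2.0: A4/C4 M6 -> D5/D4 P8 similar
  R3 @ bar2.0: D5 above D4
  R3 @ bar2.1: D5 above D4
  R3 @ bar2.2: D5 above D4
  R3 @ bar2.3: D5 above D4
  R3 @ bar3.0: A4 above D4
  R4 @ bar3.0: E3/A4 P4 untreated
  R4 @ bar3.0: E3/D4 m7 untreated
  R3 @ bar3.1: A4 above D4
  R3 @ bar3.2: A4 above D4
  R3 @ bar3.3: A4 above D4
  R1 @ bar4.0: E3/E4 P8 -> A3/A4 P8 similar
  R3 @ bar4.0: C5 above A4
  R7 @ bar4.0: D4->C5 leap 10st
  R8 @ bar4.0: penult P8 not 3rd/6th
  R3 @ bar4.1: C5 above A4
  R3 @ bar4.2: C5 above A4
  R3 @ bar4.3: C5 above A4
  R1 @ bar5.0: F4/C5 P5 -> G4/D5 P5 similar
  R3 @ bar5.0: D5 above B4
  R3 @ bar5.1: D5 above B4
  R3 @ bar5.2: D5 above B4
  R3 @ bar5.3: D5 above B4
  R6 @ bar5.3: closes on M3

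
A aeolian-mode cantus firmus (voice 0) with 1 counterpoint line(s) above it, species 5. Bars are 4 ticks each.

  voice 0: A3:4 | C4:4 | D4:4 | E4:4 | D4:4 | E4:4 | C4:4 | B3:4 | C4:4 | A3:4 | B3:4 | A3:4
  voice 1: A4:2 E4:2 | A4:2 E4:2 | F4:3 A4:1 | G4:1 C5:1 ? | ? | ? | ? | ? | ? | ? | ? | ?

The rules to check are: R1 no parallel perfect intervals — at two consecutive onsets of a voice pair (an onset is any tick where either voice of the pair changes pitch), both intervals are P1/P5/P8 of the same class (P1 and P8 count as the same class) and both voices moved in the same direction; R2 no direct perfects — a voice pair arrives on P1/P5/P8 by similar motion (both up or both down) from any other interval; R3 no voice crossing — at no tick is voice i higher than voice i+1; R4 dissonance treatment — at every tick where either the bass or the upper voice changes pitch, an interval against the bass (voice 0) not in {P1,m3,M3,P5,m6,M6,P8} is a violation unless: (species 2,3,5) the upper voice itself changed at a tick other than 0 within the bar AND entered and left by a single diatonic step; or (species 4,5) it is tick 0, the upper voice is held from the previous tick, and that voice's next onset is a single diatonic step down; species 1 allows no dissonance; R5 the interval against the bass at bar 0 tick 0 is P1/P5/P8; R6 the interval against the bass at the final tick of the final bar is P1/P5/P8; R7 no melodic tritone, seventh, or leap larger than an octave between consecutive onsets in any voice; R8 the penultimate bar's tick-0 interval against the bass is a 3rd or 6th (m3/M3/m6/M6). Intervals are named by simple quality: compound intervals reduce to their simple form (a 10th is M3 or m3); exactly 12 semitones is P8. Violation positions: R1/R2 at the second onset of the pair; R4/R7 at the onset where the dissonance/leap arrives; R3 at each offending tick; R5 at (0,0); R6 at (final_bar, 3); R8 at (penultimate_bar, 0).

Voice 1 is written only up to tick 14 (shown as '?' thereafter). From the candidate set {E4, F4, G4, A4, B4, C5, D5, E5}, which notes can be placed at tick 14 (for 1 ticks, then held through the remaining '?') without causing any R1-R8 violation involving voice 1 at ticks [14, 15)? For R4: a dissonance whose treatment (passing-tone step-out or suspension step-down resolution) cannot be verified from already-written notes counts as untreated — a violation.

{B4, C5, E4, E5, G4}

E4: legal
F4: violates R4
G4: legal
A4: violates R4
B4: legal
C5: legal
D5: violates R4
E5: legal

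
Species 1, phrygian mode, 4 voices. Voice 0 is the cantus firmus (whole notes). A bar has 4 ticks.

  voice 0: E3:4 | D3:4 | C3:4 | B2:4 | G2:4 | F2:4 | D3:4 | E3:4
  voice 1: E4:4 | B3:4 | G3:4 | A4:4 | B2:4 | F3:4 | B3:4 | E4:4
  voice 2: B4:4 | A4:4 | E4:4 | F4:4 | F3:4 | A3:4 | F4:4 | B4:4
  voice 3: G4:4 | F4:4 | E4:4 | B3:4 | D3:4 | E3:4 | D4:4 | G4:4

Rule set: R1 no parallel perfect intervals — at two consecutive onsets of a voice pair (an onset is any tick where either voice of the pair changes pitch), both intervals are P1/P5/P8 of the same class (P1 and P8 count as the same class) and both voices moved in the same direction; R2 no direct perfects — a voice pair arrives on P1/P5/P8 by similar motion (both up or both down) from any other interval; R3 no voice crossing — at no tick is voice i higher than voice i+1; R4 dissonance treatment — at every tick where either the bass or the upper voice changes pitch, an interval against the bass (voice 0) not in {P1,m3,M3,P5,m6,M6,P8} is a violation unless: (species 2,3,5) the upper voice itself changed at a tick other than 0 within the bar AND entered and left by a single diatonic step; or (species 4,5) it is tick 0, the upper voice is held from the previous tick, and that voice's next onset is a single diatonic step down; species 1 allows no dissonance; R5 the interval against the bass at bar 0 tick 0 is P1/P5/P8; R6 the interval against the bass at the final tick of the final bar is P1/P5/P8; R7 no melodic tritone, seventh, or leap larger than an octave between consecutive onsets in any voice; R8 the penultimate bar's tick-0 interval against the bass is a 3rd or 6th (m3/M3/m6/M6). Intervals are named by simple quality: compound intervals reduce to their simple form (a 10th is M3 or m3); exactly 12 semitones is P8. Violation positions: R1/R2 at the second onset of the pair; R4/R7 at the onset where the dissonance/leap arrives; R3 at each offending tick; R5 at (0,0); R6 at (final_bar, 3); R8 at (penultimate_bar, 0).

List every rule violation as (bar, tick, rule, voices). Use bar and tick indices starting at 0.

(0, 0, R3, (2, 3))
(0, 0, R5, (0, 3))
(0, 1, R3, (2, 3))
(0, 2, R3, (2, 3))
(0, 3, R3, (2, 3))
(1, 0, R1, (0, 2))
(1, 0, R3, (2, 3))
(1, 1, R3, (2, 3))
(1, 2, R3, (2, 3))
(1, 3, R3, (2, 3))
(2, 0, R2, (0, 1))
(2, 0, R2, (2, 3))
(3, 0, R2, (0, 3))
(3, 0, R3, (1, 2))
(3, 0, R3, (2, 3))
(3, 0, R4, (0, 1))
(3, 0, R4, (0, 2))
(3, 0, R7, (1,))
(3, 1, R3, (1, 2))
(3, 1, R3, (2, 3))
(3, 2, R3, (1, 2))
(3, 2, R3, (2, 3))
(3, 3, R3, (1, 2))
(3, 3, R3, (2, 3))
(4, 0, R2, (0, 3))
(4, 0, R3, (2, 3))
(4, 0, R4, (0, 2))
(4, 0, R7, (1,))
(4, 1, R3, (2, 3))
(4, 2, R3, (2, 3))
(4, 3, R3, (2, 3))
(5, 0, R3, (2, 3))
(5, 0, R4, (0, 3))
(5, 0, R7, (1,))
(5, 1, R3, (2, 3))
(5, 2, R3, (2, 3))
(5, 3, R3, (2, 3))
(6, 0, R2, (0, 3))
(6, 0, R3, (2, 3))
(6, 0, R7, (1,))
(6, 0, R7, (3,))
(6, 0, R8, (0, 3))
(6, 1, R3, (2, 3))
(6, 2, R3, (2, 3))
(6, 3, R3, (2, 3))
(7, 0, R2, (0, 1))
(7, 0, R2, (0, 2))
(7, 0, R2, (1, 2))
(7, 0, R3, (2, 3))
(7, 0, R7, (2,))
(7, 1, R3, (2, 3))
(7, 2, R3, (2, 3))
(7, 3, R3, (2, 3))
(7, 3, R6, (0, 3))

bar 0: v0=E3 v1=E4 v2=B4 v3=G4 downbeat m3
bar 1: v0=D3 v1=B3 v2=A4 v3=F4 downbeat m3
bar 2: v0=C3 v1=G3 v2=E4 v3=E4 downbeat M3
bar 3: v0=B2 v1=A4 v2=F4 v3=B3 downbeat P8
bar 4: v0=G2 v1=B2 v2=F3 v3=D3 downbeat P5
bar 5: v0=F2 v1=F3 v2=A3 v3=E3 downbeat M7
bar 6: v0=D3 v1=B3 v2=F4 v3=D4 downbeat P8
bar 7: v0=E3 v1=E4 v2=B4 v3=G4 downbeat m3
  -> R3 @ bar 0 tick 0 v(2, 3): B4 above G4
  -> R5 @ bar 0 tick 0 v(0, 3): opens on m3
  -> R3 @ bar 0 tick 1 v(2, 3): B4 above G4
  -> R3 @ bar 0 tick 2 v(2, 3): B4 above G4
  -> R3 @ bar 0 tick 3 v(2, 3): B4 above G4
  -> R1 @ bar 1 tick 0 v(0, 2): E3/B4 P5 -> D3/A4 P5 similar
  -> R3 @ bar 1 tick 0 v(2, 3): A4 above F4
  -> R3 @ bar 1 tick 1 v(2, 3): A4 above F4
  -> R3 @ bar 1 tick 2 v(2, 3): A4 above F4
  -> R3 @ bar 1 tick 3 v(2, 3): A4 above F4
  -> R2 @ bar 2 tick 0 v(0, 1): D3/B3 M6 -> C3/G3 P5 similar
  -> R2 @ bar 2 tick 0 v(2, 3): A4/F4 M3 -> E4/E4 P1 similar
  -> R2 @ bar 3 tick 0 v(0, 3): C3/E4 M3 -> B2/B3 P8 similar
  -> R3 @ bar 3 tick 0 v(1, 2): A4 above F4
  -> R3 @ bar 3 tick 0 v(2, 3): F4 above B3
  -> R4 @ bar 3 tick 0 v(0, 1): B2/A4 m7 untreated
  -> R4 @ bar 3 tick 0 v(0, 2): B2/F4 TT untreated
  -> R7 @ bar 3 tick 0 v(1,): G3->A4 leap 14st
  -> R3 @ bar 3 tick 1 v(1, 2): A4 above F4
  -> R3 @ bar 3 tick 1 v(2, 3): F4 above B3
  -> R3 @ bar 3 tick 2 v(1, 2): A4 above F4
  -> R3 @ bar 3 tick 2 v(2, 3): F4 above B3
  -> R3 @ bar 3 tick 3 v(1, 2): A4 above F4
  -> R3 @ bar 3 tick 3 v(2, 3): F4 above B3
  -> R2 @ bar 4 tick 0 v(0, 3): B2/B3 P8 -> G2/D3 P5 similar
  -> R3 @ bar 4 tick 0 v(2, 3): F3 above D3
  -> R4 @ bar 4 tick 0 v(0, 2): G2/F3 m7 untreated
  -> R7 @ bar 4 tick 0 v(1,): A4->B2 leap 22st
  -> R3 @ bar 4 tick 1 v(2, 3): F3 above D3
  -> R3 @ bar 4 tick 2 v(2, 3): F3 above D3
  -> R3 @ bar 4 tick 3 v(2, 3): F3 above D3
  -> R3 @ bar 5 tick 0 v(2, 3): A3 above E3
  -> R4 @ bar 5 tick 0 v(0, 3): F2/E3 M7 untreated
  -> R7 @ bar 5 tick 0 v(1,): B2->F3 leap 6st
  -> R3 @ bar 5 tick 1 v(2, 3): A3 above E3
  -> R3 @ bar 5 tick 2 v(2, 3): A3 above E3
  -> R3 @ bar 5 tick 3 v(2, 3): A3 above E3
  -> R2 @ bar 6 tick 0 v(0, 3): F2/E3 M7 -> D3/D4 P8 similar
  -> R3 @ bar 6 tick 0 v(2, 3): F4 above D4
  -> R7 @ bar 6 tick 0 v(1,): F3->B3 leap 6st
  -> R7 @ bar 6 tick 0 v(3,): E3->D4 leap 10st
  -> R8 @ bar 6 tick 0 v(0, 3): penult P8 not 3rd/6th
  -> R3 @ bar 6 tick 1 v(2, 3): F4 above D4
  -> R3 @ bar 6 tick 2 v(2, 3): F4 above D4
  -> R3 @ bar 6 tick 3 v(2, 3): F4 above D4
  -> R2 @ bar 7 tick 0 v(0, 1): D3/B3 M6 -> E3/E4 P8 similar
  -> R2 @ bar 7 tick 0 v(0, 2): D3/F4 m3 -> E3/B4 P5 similar
  -> R2 @ bar 7 tick 0 v(1, 2): B3/F4 TT -> E4/B4 P5 similar
  -> R3 @ bar 7 tick 0 v(2, 3): B4 above G4
  -> R7 @ bar 7 tick 0 v(2,): F4->B4 leap 6st
  -> R3 @ bar 7 tick 1 v(2, 3): B4 above G4
  -> R3 @ bar 7 tick 2 v(2, 3): B4 above G4
  -> R3 @ bar 7 tick 3 v(2, 3): B4 above G4
  -> R6 @ bar 7 tick 3 v(0, 3): closes on m3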